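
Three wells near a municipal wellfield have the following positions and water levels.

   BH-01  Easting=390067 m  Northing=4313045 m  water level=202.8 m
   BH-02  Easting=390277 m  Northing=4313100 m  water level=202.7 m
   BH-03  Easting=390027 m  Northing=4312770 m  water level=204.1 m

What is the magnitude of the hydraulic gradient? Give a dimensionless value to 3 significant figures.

0.00491

Taking BH-01 as reference: BH-02−BH-01 = (210, 55, -0.1); BH-03−BH-01 = (-40, -275, +1.3).
Determinant of the coordinate differences = 210·(-275) − (-40)·55 = -55550.
∂h/∂x = [(-0.1)·(-275) − (+1.3)·55] / -55550 = +0.0007921
∂h/∂y = [210·(+1.3) − (-40)·(-0.1)] / -55550 = -0.004842
|∇h| = √(0.0007921² + -0.004842²) = 0.004906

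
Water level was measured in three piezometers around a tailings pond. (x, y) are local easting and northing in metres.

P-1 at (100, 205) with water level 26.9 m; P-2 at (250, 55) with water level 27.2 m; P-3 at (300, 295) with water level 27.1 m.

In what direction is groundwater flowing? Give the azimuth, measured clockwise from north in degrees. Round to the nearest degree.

Differences from P-1: to P-2 (Δx, Δy, Δh) = (150, -150, +0.3); to P-3 = (200, 90, +0.2).
Solve a·Δx + b·Δy = Δh: det = 150·90 − 200·(-150) = 43500.
∂h/∂x = [(+0.3)·90 − (+0.2)·(-150)] / 43500 = +0.001310
∂h/∂y = [150·(+0.2) − 200·(+0.3)] / 43500 = -0.0006897
Flow direction (−∇h) has components (-0.001310 E, +0.0006897 N).
Azimuth = atan2(E, N) = atan2(-0.001310, +0.0006897) = 297.8° ≈ 298°.

298°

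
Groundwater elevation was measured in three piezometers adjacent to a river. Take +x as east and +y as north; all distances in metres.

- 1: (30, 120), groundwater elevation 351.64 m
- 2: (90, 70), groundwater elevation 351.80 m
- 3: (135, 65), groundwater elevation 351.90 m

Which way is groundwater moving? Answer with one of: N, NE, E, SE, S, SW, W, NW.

W

With h = a·x + b·y + c and 1 as origin, the differences give:
  60·a + (-50)·b = +0.16
  105·a + (-55)·b = +0.26
Eliminate b (×(-55) and ×(-50), subtract): 1950·a = 4.200 → a = ∂h/∂x = +0.002154
Back-substitute: b = ∂h/∂y = -0.0006154.
Flow = −∇h = (-0.002154 east, +0.0006154 north), which points west.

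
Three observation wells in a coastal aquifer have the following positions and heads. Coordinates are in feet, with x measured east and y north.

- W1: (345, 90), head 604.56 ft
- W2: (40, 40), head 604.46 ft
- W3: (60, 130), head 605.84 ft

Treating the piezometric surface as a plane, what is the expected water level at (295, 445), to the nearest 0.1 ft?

Taking W1 as reference: W2−W1 = (-305, -50, -0.10); W3−W1 = (-285, 40, +1.28).
Determinant of the coordinate differences = (-305)·40 − (-285)·(-50) = -26450.
∂h/∂x = [(-0.10)·40 − (+1.28)·(-50)] / -26450 = -0.002268
∂h/∂y = [(-305)·(+1.28) − (-285)·(-0.10)] / -26450 = +0.01584
h(295, 445) = 604.56 + (-0.002268)·(-50) + (+0.01584)·(355) = 604.56 +0.113 +5.622 = 610.296 ft.

610.3 ft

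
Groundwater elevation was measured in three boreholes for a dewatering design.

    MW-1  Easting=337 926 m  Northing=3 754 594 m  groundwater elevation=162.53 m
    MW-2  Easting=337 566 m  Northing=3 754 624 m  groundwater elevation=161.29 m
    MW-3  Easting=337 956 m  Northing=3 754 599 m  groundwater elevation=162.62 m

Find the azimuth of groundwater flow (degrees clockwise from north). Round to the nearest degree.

298°

Differences from MW-1: to MW-2 (Δx, Δy, Δh) = (-360, 30, -1.24); to MW-3 = (30, 5, +0.09).
Determinant of the coordinate differences = (-360)·5 − 30·30 = -2700.
∂h/∂x = [(-1.24)·5 − (+0.09)·30] / -2700 = +0.003296
∂h/∂y = [(-360)·(+0.09) − 30·(-1.24)] / -2700 = -0.001778
Flow direction (−∇h) has components (-0.003296 E, +0.001778 N).
Azimuth = atan2(E, N) = atan2(-0.003296, +0.001778) = 298.3° ≈ 298°.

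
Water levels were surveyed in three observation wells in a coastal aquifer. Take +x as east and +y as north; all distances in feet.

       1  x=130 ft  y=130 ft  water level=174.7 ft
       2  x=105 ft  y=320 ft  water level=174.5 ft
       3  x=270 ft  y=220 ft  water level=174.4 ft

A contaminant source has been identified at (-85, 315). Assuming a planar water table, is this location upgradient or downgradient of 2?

Taking 1 as reference: 2−1 = (-25, 190, -0.2); 3−1 = (140, 90, -0.3).
Determinant of the coordinate differences = (-25)·90 − 140·190 = -28850.
∂h/∂x = [(-0.2)·90 − (-0.3)·190] / -28850 = -0.001352
∂h/∂y = [(-25)·(-0.3) − 140·(-0.2)] / -28850 = -0.001231
Head at (-85, 315) = 174.7 + (-0.001352)·(-215) + (-0.001231)·(185) = 174.76 ft.
That is higher than the 174.5 ft at 2, so the point is upgradient.

upgradient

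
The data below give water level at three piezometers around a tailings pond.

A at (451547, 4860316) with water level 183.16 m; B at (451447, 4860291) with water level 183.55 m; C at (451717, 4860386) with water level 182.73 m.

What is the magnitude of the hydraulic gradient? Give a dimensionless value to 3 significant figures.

0.0104

Taking A as reference: B−A = (-100, -25, +0.39); C−A = (170, 70, -0.43).
Solve a·Δx + b·Δy = Δh: det = (-100)·70 − 170·(-25) = -2750.
∂h/∂x = [(+0.39)·70 − (-0.43)·(-25)] / -2750 = -0.006018
∂h/∂y = [(-100)·(-0.43) − 170·(+0.39)] / -2750 = +0.008473
|∇h| = √(-0.006018² + 0.008473²) = 0.01039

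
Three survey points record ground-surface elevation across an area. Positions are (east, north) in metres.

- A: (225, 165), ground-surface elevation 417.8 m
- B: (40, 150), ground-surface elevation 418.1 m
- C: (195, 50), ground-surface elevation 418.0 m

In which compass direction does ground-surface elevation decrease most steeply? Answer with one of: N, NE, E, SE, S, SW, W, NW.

With z = a·x + b·y + c and A as origin, the differences give:
  (-185)·a + (-15)·b = +0.3
  (-30)·a + (-115)·b = +0.2
Eliminate b (×(-115) and ×(-15), subtract): 20825·a = -31.50 → a = ∂z/∂x = -0.001513
Back-substitute: b = ∂z/∂y = -0.001345.
Steepest decrease is along −∇f = (+0.001513 E, +0.001345 N) → northeast.

NE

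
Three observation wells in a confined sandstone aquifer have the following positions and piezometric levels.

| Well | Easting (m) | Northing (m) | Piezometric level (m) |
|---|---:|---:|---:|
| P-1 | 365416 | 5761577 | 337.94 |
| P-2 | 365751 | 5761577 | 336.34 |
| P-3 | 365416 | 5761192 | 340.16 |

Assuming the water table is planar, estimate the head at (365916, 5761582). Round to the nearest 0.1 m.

335.5 m

∂h/∂x = (336.34 − 337.94) / (365751 − 365416) = -0.004776
∂h/∂y = (340.16 − 337.94) / (5761192 − 5761577) = -0.005766
h(365916, 5761582) = 337.94 + (-0.004776)·(500) + (-0.005766)·(5) = 337.94 -2.388 -0.029 = 335.523 m.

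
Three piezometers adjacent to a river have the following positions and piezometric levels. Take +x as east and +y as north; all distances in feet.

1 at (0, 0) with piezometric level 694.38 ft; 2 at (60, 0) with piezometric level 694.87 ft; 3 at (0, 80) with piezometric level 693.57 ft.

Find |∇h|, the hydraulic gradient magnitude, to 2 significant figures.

0.013

∂h/∂x = (694.87 − 694.38) / (60 − 0) = +0.008167
∂h/∂y = (693.57 − 694.38) / (80 − 0) = -0.01012
|∇h| = √(0.008167² + -0.01012²) = 0.013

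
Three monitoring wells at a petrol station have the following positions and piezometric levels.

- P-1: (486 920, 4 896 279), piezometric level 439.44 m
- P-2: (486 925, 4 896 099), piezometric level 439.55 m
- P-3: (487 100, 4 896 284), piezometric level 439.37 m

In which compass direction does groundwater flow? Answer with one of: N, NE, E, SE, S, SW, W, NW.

NE

Taking P-1 as reference: P-2−P-1 = (5, -180, +0.11); P-3−P-1 = (180, 5, -0.07).
Solve a·Δx + b·Δy = Δh: det = 5·5 − 180·(-180) = 32425.
∂h/∂x = [(+0.11)·5 − (-0.07)·(-180)] / 32425 = -0.0003716
∂h/∂y = [5·(-0.07) − 180·(+0.11)] / 32425 = -0.0006214
Flow = −∇h = (+0.0003716 east, +0.0006214 north), which points northeast.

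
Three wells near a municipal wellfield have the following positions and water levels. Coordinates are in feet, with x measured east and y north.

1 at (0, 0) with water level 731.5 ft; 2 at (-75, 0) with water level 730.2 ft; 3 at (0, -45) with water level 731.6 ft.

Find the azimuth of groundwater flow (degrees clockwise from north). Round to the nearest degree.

277°

∂h/∂x = (730.2 − 731.5) / (-75 − 0) = +0.01733
∂h/∂y = (731.6 − 731.5) / (-45 − 0) = -0.002222
Flow direction (−∇h) has components (-0.01733 E, +0.002222 N).
Azimuth = atan2(E, N) = atan2(-0.01733, +0.002222) = 277.3° ≈ 277°.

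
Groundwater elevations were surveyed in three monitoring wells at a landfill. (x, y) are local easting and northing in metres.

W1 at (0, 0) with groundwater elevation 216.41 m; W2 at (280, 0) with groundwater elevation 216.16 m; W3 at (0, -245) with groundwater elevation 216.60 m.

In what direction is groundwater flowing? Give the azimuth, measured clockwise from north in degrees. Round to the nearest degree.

049°

∂h/∂x = (216.16 − 216.41) / (280 − 0) = -0.0008929
∂h/∂y = (216.60 − 216.41) / (-245 − 0) = -0.0007755
Flow direction (−∇h) has components (+0.0008929 E, +0.0007755 N).
Azimuth = atan2(E, N) = atan2(+0.0008929, +0.0007755) = 49.0° ≈ 049°.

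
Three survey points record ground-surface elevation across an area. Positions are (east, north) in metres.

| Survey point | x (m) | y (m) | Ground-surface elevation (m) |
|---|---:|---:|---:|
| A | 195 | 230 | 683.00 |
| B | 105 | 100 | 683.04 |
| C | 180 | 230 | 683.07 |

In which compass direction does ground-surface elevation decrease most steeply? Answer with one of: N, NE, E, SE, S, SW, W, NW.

Three-point gradient (reference A): Δ to B = (-90, -130, +0.04), Δ to C = (-15, 0, +0.07).
∂z/∂x = -0.004667, ∂z/∂y = +0.002923 (det = -1950).
Steepest decrease is along −∇f = (+0.004667 E, -0.002923 N) → southeast.

SE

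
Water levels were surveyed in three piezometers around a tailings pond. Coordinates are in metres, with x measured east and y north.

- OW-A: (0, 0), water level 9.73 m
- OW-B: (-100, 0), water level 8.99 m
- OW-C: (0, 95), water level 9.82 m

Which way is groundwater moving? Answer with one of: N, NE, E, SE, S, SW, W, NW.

W

∂h/∂x = (8.99 − 9.73) / (-100 − 0) = +0.007400
∂h/∂y = (9.82 − 9.73) / (95 − 0) = +0.0009474
Flow = −∇h = (-0.007400 east, -0.0009474 north), which points west.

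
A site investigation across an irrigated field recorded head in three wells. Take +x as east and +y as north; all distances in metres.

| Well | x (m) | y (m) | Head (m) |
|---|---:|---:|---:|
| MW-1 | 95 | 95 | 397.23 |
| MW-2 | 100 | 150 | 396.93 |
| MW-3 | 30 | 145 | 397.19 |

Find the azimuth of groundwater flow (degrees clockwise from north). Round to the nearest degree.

With h = a·x + b·y + c and MW-1 as origin, the differences give:
  5·a + 55·b = -0.30
  (-65)·a + 50·b = -0.04
Eliminate b (×50 and ×55, subtract): 3825·a = -12.800 → a = ∂h/∂x = -0.003346
Back-substitute: b = ∂h/∂y = -0.005150.
Flow direction (−∇h) has components (+0.003346 E, +0.005150 N).
Azimuth = atan2(E, N) = atan2(+0.003346, +0.005150) = 33.0° ≈ 033°.

033°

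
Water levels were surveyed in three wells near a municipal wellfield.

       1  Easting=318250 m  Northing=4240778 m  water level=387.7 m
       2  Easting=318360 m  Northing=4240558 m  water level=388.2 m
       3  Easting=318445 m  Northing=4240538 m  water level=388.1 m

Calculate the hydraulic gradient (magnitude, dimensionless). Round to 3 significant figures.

0.00378

Taking 1 as reference: 2−1 = (110, -220, +0.5); 3−1 = (195, -240, +0.4).
Solve a·Δx + b·Δy = Δh: det = 110·(-240) − 195·(-220) = 16500.
∂h/∂x = [(+0.5)·(-240) − (+0.4)·(-220)] / 16500 = -0.001939
∂h/∂y = [110·(+0.4) − 195·(+0.5)] / 16500 = -0.003242
|∇h| = √(-0.001939² + -0.003242²) = 0.003778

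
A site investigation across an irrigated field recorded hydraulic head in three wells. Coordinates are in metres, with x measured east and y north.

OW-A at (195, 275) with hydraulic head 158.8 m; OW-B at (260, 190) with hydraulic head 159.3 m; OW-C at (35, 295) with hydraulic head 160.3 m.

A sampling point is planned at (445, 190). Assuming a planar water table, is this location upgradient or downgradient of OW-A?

downgradient

Three-point gradient (reference OW-A): Δ to OW-B = (65, -85, +0.5), Δ to OW-C = (-160, 20, +1.5).
∂h/∂x = -0.01118, ∂h/∂y = -0.01443 (det = -12300).
Head at (445, 190) = 158.8 + (-0.01118)·(250) + (-0.01443)·(-85) = 157.23 m.
That is lower than the 158.8 m at OW-A, so the point is downgradient.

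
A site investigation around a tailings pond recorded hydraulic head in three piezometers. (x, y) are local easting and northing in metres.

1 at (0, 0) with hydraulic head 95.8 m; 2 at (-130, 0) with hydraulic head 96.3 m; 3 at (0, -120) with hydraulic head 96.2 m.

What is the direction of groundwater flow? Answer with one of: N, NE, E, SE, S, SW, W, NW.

∂h/∂x = (96.3 − 95.8) / (-130 − 0) = -0.003846
∂h/∂y = (96.2 − 95.8) / (-120 − 0) = -0.003333
Flow = −∇h = (+0.003846 east, +0.003333 north), which points northeast.

NE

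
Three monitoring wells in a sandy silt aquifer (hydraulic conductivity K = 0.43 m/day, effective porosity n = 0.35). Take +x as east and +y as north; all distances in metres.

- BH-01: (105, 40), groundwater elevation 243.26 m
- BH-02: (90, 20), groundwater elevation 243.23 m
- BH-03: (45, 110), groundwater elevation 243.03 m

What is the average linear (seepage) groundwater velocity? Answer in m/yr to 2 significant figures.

1.4 m/yr

Taking BH-01 as reference: BH-02−BH-01 = (-15, -20, -0.03); BH-03−BH-01 = (-60, 70, -0.23).
Solve a·Δx + b·Δy = Δh: det = (-15)·70 − (-60)·(-20) = -2250.
∂h/∂x = [(-0.03)·70 − (-0.23)·(-20)] / -2250 = +0.002978
∂h/∂y = [(-15)·(-0.23) − (-60)·(-0.03)] / -2250 = -0.0007333
|∇h| = √(0.002978² + -0.0007333²) = 0.003067
Seepage velocity v = K·i/n = 0.43 × 0.003067 / 0.35 = 0.003768 m/day = 1.376 m/yr.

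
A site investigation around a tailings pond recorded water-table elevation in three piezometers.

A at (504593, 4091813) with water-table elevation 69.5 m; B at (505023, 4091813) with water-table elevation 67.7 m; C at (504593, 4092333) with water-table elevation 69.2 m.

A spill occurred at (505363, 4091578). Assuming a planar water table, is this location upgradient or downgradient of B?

∂h/∂x = (67.7 − 69.5) / (505023 − 504593) = -0.004186
∂h/∂y = (69.2 − 69.5) / (4092333 − 4091813) = -0.0005769
Head at (505363, 4091578) = 69.5 + (-0.004186)·(770) + (-0.0005769)·(-235) = 66.41 m.
That is lower than the 67.7 m at B, so the point is downgradient.

downgradient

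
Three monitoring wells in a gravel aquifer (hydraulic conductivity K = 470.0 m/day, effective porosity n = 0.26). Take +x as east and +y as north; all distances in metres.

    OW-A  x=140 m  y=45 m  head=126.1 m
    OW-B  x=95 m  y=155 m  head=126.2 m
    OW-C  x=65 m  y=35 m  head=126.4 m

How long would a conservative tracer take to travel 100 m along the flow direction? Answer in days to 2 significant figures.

Differences from OW-A: to OW-B (Δx, Δy, Δh) = (-45, 110, +0.1); to OW-C = (-75, -10, +0.3).
Determinant of the coordinate differences = (-45)·(-10) − (-75)·110 = 8700.
∂h/∂x = [(+0.1)·(-10) − (+0.3)·110] / 8700 = -0.003908
∂h/∂y = [(-45)·(+0.3) − (-75)·(+0.1)] / 8700 = -0.0006897
|∇h| = √(-0.003908² + -0.0006897²) = 0.003968
Seepage velocity v = K·i/n = 470.0 × 0.003968 / 0.26 = 7.173 m/day.
t = 100 / 7.173 = 13.94 days.

14 days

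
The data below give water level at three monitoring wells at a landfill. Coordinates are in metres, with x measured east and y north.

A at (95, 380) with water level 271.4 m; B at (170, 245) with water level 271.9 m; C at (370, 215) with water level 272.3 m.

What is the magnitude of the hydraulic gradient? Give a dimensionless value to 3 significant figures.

0.00324

Differences from A: to B (Δx, Δy, Δh) = (75, -135, +0.5); to C = (275, -165, +0.9).
Solve a·Δx + b·Δy = Δh: det = 75·(-165) − 275·(-135) = 24750.
∂h/∂x = [(+0.5)·(-165) − (+0.9)·(-135)] / 24750 = +0.001576
∂h/∂y = [75·(+0.9) − 275·(+0.5)] / 24750 = -0.002828
|∇h| = √(0.001576² + -0.002828²) = 0.003237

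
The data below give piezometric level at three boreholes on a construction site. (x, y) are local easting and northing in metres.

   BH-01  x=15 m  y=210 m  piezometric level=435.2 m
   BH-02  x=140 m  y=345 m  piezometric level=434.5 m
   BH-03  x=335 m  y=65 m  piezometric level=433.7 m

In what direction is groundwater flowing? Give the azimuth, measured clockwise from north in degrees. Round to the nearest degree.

083°

Taking BH-01 as reference: BH-02−BH-01 = (125, 135, -0.7); BH-03−BH-01 = (320, -145, -1.5).
Determinant of the coordinate differences = 125·(-145) − 320·135 = -61325.
∂h/∂x = [(-0.7)·(-145) − (-1.5)·135] / -61325 = -0.004957
∂h/∂y = [125·(-1.5) − 320·(-0.7)] / -61325 = -0.0005952
Flow direction (−∇h) has components (+0.004957 E, +0.0005952 N).
Azimuth = atan2(E, N) = atan2(+0.004957, +0.0005952) = 83.2° ≈ 083°.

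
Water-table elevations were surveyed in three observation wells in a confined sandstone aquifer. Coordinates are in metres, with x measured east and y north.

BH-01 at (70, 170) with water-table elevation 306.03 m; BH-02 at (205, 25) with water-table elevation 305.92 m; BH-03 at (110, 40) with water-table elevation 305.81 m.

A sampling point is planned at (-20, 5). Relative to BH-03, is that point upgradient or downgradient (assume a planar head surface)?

With h = a·x + b·y + c and BH-01 as origin, the differences give:
  135·a + (-145)·b = -0.11
  40·a + (-130)·b = -0.22
Eliminate b (×(-130) and ×(-145), subtract): -11750·a = -17.600 → a = ∂h/∂x = +0.001498
Back-substitute: b = ∂h/∂y = +0.002153.
Head at (-20, 5) = 306.03 + (+0.001498)·(-90) + (+0.002153)·(-165) = 305.54 m.
That is lower than the 305.81 m at BH-03, so the point is downgradient.

downgradient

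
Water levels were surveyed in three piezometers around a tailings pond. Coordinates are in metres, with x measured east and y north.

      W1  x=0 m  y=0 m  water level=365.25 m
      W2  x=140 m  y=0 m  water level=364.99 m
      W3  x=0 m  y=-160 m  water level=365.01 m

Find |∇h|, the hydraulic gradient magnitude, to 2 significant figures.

0.0024

∂h/∂x = (364.99 − 365.25) / (140 − 0) = -0.001857
∂h/∂y = (365.01 − 365.25) / (-160 − 0) = +0.001500
|∇h| = √(-0.001857² + 0.001500²) = 0.002387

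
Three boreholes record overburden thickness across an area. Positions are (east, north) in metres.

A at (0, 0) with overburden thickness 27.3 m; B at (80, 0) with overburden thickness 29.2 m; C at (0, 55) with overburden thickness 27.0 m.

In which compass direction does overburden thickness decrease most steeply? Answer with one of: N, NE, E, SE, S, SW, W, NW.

∂d/∂x = (29.2 − 27.3) / (80 − 0) = +0.02375
∂d/∂y = (27.0 − 27.3) / (55 − 0) = -0.005455
Steepest decrease is along −∇f = (-0.02375 E, +0.005455 N) → west.

W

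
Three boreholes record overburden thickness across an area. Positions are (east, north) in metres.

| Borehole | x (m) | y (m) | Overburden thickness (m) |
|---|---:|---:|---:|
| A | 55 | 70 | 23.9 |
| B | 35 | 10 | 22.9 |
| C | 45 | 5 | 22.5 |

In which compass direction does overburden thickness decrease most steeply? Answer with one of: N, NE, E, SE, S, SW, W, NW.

SE

With d = a·x + b·y + c and A as origin, the differences give:
  (-20)·a + (-60)·b = -1.0
  (-10)·a + (-65)·b = -1.4
Eliminate b (×(-65) and ×(-60), subtract): 700·a = -19.00 → a = ∂d/∂x = -0.02714
Back-substitute: b = ∂d/∂y = +0.02571.
Steepest decrease is along −∇f = (+0.02714 E, -0.02571 N) → southeast.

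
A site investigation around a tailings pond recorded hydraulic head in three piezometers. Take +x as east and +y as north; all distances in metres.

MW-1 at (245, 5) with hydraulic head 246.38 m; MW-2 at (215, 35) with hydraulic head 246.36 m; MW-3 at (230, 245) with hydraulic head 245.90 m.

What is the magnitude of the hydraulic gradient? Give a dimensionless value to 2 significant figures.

0.0025

With h = a·x + b·y + c and MW-1 as origin, the differences give:
  (-30)·a + 30·b = -0.02
  (-15)·a + 240·b = -0.48
Eliminate b (×240 and ×30, subtract): -6750·a = 9.600 → a = ∂h/∂x = -0.001422
Back-substitute: b = ∂h/∂y = -0.002089.
|∇h| = √(-0.001422² + -0.002089²) = 0.002527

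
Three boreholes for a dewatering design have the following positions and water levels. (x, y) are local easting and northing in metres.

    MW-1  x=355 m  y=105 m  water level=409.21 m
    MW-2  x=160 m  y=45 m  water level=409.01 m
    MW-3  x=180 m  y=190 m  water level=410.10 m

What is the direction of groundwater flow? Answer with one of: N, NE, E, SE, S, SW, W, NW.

Taking MW-1 as reference: MW-2−MW-1 = (-195, -60, -0.20); MW-3−MW-1 = (-175, 85, +0.89).
Determinant of the coordinate differences = (-195)·85 − (-175)·(-60) = -27075.
∂h/∂x = [(-0.20)·85 − (+0.89)·(-60)] / -27075 = -0.001344
∂h/∂y = [(-195)·(+0.89) − (-175)·(-0.20)] / -27075 = +0.007703
Flow = −∇h = (+0.001344 east, -0.007703 north), which points south.

S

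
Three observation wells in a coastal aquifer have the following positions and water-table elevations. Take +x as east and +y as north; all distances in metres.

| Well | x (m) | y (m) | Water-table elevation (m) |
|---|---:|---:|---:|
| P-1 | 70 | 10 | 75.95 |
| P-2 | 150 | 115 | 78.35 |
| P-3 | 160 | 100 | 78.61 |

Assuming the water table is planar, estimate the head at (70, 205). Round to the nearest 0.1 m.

With h = a·x + b·y + c and P-1 as origin, the differences give:
  80·a + 105·b = +2.40
  90·a + 90·b = +2.66
Eliminate b (×90 and ×105, subtract): -2250·a = -63.300 → a = ∂h/∂x = +0.02813
Back-substitute: b = ∂h/∂y = +0.001422.
h(70, 205) = 75.95 + (+0.02813)·(0) + (+0.001422)·(195) = 75.95 +0.000 +0.277 = 76.227 m.

76.2 m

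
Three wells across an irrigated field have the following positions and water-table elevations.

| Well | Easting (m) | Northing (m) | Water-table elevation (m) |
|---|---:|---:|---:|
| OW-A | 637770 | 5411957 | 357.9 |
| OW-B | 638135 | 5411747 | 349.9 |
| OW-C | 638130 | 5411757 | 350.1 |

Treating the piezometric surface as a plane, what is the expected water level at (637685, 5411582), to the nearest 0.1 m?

354.4 m

Three-point gradient (reference OW-A): Δ to OW-B = (365, -210, -8.0), Δ to OW-C = (360, -200, -7.8).
∂h/∂x = -0.01462, ∂h/∂y = +0.01269 (det = 2600).
h(637685, 5411582) = 357.9 + (-0.01462)·(-85) + (+0.01269)·(-375) = 357.9 +1.242 -4.760 = 354.383 m.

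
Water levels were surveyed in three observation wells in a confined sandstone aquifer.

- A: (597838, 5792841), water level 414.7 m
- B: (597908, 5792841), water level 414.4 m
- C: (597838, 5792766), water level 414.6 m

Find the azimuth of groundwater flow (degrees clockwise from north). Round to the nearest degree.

107°

∂h/∂x = (414.4 − 414.7) / (597908 − 597838) = -0.004286
∂h/∂y = (414.6 − 414.7) / (5792766 − 5792841) = +0.001333
Flow direction (−∇h) has components (+0.004286 E, -0.001333 N).
Azimuth = atan2(E, N) = atan2(+0.004286, -0.001333) = 107.3° ≈ 107°.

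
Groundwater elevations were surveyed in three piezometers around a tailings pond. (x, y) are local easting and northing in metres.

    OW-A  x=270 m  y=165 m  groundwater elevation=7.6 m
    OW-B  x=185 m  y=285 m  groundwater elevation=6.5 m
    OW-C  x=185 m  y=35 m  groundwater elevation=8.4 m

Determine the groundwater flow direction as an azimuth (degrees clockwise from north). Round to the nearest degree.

344°

Three-point gradient (reference OW-A): Δ to OW-B = (-85, 120, -1.1), Δ to OW-C = (-85, -130, +0.8).
∂h/∂x = +0.002212, ∂h/∂y = -0.007600 (det = 21250).
Flow direction (−∇h) has components (-0.002212 E, +0.007600 N).
Azimuth = atan2(E, N) = atan2(-0.002212, +0.007600) = 343.8° ≈ 344°.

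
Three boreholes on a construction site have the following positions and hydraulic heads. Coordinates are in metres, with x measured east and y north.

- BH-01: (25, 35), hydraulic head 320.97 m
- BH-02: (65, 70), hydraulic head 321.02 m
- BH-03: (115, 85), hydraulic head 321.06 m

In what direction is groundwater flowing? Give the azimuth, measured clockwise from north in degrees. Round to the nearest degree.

With h = a·x + b·y + c and BH-01 as origin, the differences give:
  40·a + 35·b = +0.05
  90·a + 50·b = +0.09
Eliminate b (×50 and ×35, subtract): -1150·a = -0.650 → a = ∂h/∂x = +0.0005652
Back-substitute: b = ∂h/∂y = +0.0007826.
Flow direction (−∇h) has components (-0.0005652 E, -0.0007826 N).
Azimuth = atan2(E, N) = atan2(-0.0005652, -0.0007826) = 215.8° ≈ 216°.

216°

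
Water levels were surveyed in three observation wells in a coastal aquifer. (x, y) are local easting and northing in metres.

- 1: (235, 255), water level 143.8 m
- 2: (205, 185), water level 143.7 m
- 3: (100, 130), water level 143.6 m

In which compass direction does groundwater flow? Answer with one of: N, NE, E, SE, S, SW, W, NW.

With h = a·x + b·y + c and 1 as origin, the differences give:
  (-30)·a + (-70)·b = -0.1
  (-135)·a + (-125)·b = -0.2
Eliminate b (×(-125) and ×(-70), subtract): -5700·a = -1.50 → a = ∂h/∂x = +0.0002632
Back-substitute: b = ∂h/∂y = +0.001316.
Flow = −∇h = (-0.0002632 east, -0.001316 north), which points south.

S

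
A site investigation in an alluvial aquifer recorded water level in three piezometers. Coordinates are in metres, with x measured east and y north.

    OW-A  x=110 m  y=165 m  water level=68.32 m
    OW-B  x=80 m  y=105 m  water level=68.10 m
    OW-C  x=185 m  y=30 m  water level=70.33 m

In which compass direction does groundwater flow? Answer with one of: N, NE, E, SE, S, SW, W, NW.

W

Taking OW-A as reference: OW-B−OW-A = (-30, -60, -0.22); OW-C−OW-A = (75, -135, +2.01).
Solve a·Δx + b·Δy = Δh: det = (-30)·(-135) − 75·(-60) = 8550.
∂h/∂x = [(-0.22)·(-135) − (+2.01)·(-60)] / 8550 = +0.01758
∂h/∂y = [(-30)·(+2.01) − 75·(-0.22)] / 8550 = -0.005123
Flow = −∇h = (-0.01758 east, +0.005123 north), which points west.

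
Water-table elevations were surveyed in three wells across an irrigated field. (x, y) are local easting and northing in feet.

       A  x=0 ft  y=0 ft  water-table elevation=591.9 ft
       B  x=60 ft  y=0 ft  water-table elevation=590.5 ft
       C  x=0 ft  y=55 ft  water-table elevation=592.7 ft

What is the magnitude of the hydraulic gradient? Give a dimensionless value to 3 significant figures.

∂h/∂x = (590.5 − 591.9) / (60 − 0) = -0.02333
∂h/∂y = (592.7 − 591.9) / (55 − 0) = +0.01455
|∇h| = √(-0.02333² + 0.01455²) = 0.0275

0.0275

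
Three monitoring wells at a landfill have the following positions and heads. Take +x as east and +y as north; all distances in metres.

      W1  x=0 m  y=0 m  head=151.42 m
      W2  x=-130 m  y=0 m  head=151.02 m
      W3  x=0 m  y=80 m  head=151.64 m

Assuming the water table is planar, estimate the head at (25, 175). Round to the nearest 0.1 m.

152.0 m

∂h/∂x = (151.02 − 151.42) / (-130 − 0) = +0.003077
∂h/∂y = (151.64 − 151.42) / (80 − 0) = +0.002750
h(25, 175) = 151.42 + (+0.003077)·(25) + (+0.002750)·(175) = 151.42 +0.077 +0.481 = 151.978 m.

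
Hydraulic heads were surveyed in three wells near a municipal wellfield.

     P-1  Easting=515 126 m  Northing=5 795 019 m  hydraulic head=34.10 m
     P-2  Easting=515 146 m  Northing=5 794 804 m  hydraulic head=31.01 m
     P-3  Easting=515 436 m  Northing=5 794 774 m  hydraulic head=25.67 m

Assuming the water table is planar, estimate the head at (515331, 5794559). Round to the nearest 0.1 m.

With h = a·x + b·y + c and P-1 as origin, the differences give:
  20·a + (-215)·b = -3.09
  310·a + (-245)·b = -8.43
Eliminate b (×(-245) and ×(-215), subtract): 61750·a = -1055.400 → a = ∂h/∂x = -0.01709
Back-substitute: b = ∂h/∂y = +0.01278.
h(515331, 5794559) = 34.10 + (-0.01709)·(205) + (+0.01278)·(-460) = 34.10 -3.504 -5.880 = 24.716 m.

24.7 m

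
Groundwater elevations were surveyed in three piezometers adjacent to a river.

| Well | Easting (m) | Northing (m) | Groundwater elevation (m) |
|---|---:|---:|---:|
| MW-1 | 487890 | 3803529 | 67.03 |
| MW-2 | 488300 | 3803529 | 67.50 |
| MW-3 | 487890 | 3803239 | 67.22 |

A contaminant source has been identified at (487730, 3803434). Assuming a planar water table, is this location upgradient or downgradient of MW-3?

downgradient

∂h/∂x = (67.50 − 67.03) / (488300 − 487890) = +0.001146
∂h/∂y = (67.22 − 67.03) / (3803239 − 3803529) = -0.0006552
Head at (487730, 3803434) = 67.03 + (+0.001146)·(-160) + (-0.0006552)·(-95) = 66.91 m.
That is lower than the 67.22 m at MW-3, so the point is downgradient.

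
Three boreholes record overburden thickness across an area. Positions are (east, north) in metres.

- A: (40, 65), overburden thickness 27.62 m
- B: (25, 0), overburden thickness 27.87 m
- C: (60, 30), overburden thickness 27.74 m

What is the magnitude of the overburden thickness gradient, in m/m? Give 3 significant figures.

0.00376 m/m

Three-point gradient (reference A): Δ to B = (-15, -65, +0.25), Δ to C = (20, -35, +0.12).
∂d/∂x = -0.0005205, ∂d/∂y = -0.003726 (det = 1825).
|∇f| = √(-0.0005205² + -0.003726²) = 0.003762 m/m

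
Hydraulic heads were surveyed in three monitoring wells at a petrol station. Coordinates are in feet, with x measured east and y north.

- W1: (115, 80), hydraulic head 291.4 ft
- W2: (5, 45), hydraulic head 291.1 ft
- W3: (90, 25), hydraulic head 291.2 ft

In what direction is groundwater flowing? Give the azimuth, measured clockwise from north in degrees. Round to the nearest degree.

213°

Three-point gradient (reference W1): Δ to W2 = (-110, -35, -0.3), Δ to W3 = (-25, -55, -0.2).
∂h/∂x = +0.001836, ∂h/∂y = +0.002802 (det = 5175).
Flow direction (−∇h) has components (-0.001836 E, -0.002802 N).
Azimuth = atan2(E, N) = atan2(-0.001836, -0.002802) = 213.2° ≈ 213°.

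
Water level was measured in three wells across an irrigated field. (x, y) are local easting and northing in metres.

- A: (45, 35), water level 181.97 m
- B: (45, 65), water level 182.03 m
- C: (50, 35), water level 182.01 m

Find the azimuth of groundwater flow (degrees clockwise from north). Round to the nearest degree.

256°

Taking A as reference: B−A = (0, 30, +0.06); C−A = (5, 0, +0.04).
Solve a·Δx + b·Δy = Δh: det = 0·0 − 5·30 = -150.
∂h/∂x = [(+0.06)·0 − (+0.04)·30] / -150 = +0.008000
∂h/∂y = [0·(+0.04) − 5·(+0.06)] / -150 = +0.002000
Flow direction (−∇h) has components (-0.008000 E, -0.002000 N).
Azimuth = atan2(E, N) = atan2(-0.008000, -0.002000) = 256.0° ≈ 256°.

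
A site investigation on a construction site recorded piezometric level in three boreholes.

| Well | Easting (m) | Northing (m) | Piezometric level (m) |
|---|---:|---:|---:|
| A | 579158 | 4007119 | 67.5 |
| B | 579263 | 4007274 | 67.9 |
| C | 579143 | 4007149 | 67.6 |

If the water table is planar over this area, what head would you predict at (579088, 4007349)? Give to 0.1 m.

With h = a·x + b·y + c and A as origin, the differences give:
  105·a + 155·b = +0.4
  (-15)·a + 30·b = +0.1
Eliminate b (×30 and ×155, subtract): 5475·a = -3.50 → a = ∂h/∂x = -0.0006393
Back-substitute: b = ∂h/∂y = +0.003014.
h(579088, 4007349) = 67.5 + (-0.0006393)·(-70) + (+0.003014)·(230) = 67.5 +0.045 +0.693 = 68.238 m.

68.2 m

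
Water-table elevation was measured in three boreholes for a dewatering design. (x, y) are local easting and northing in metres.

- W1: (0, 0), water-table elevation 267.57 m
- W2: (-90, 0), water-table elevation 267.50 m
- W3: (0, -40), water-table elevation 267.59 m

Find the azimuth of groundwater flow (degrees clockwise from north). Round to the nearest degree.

303°

∂h/∂x = (267.50 − 267.57) / (-90 − 0) = +0.0007778
∂h/∂y = (267.59 − 267.57) / (-40 − 0) = -0.0005000
Flow direction (−∇h) has components (-0.0007778 E, +0.0005000 N).
Azimuth = atan2(E, N) = atan2(-0.0007778, +0.0005000) = 302.7° ≈ 303°.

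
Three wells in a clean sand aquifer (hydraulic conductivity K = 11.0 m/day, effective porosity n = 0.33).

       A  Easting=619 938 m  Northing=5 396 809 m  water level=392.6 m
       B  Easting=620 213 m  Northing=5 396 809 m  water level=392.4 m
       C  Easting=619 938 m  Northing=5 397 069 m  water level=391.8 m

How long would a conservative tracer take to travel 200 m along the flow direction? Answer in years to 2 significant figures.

∂h/∂x = (392.4 − 392.6) / (620213 − 619938) = -0.0007273
∂h/∂y = (391.8 − 392.6) / (5397069 − 5396809) = -0.003077
|∇h| = √(-0.0007273² + -0.003077²) = 0.003162
Seepage velocity v = K·i/n = 11.0 × 0.003162 / 0.33 = 0.1054 m/day.
t = 200 / 0.1054 = 1898 days = 5.2 years.

5.2 years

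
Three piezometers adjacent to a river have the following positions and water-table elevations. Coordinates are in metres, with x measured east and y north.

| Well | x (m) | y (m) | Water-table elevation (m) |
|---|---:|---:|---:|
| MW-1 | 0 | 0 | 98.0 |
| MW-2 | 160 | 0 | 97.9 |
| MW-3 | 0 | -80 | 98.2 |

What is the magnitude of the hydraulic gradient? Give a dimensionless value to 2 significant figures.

0.0026

∂h/∂x = (97.9 − 98.0) / (160 − 0) = -0.0006250
∂h/∂y = (98.2 − 98.0) / (-80 − 0) = -0.002500
|∇h| = √(-0.0006250² + -0.002500²) = 0.002577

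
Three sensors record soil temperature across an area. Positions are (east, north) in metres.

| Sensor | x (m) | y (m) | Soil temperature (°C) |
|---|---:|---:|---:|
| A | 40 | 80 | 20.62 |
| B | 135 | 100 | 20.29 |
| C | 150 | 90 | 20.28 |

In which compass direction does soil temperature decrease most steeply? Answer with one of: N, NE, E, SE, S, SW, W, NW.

NE

Differences from A: to B (Δx, Δy, Δh) = (95, 20, -0.33); to C = (110, 10, -0.34).
Solve a·Δx + b·Δy = ΔT: det = 95·10 − 110·20 = -1250.
∂T/∂x = [(-0.33)·10 − (-0.34)·20] / -1250 = -0.002800
∂T/∂y = [95·(-0.34) − 110·(-0.33)] / -1250 = -0.003200
Steepest decrease is along −∇f = (+0.002800 E, +0.003200 N) → northeast.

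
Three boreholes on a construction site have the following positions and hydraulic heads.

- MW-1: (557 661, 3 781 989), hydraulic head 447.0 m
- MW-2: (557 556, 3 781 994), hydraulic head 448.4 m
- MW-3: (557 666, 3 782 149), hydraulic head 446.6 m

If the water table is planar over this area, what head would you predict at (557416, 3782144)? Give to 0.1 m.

Taking MW-1 as reference: MW-2−MW-1 = (-105, 5, +1.4); MW-3−MW-1 = (5, 160, -0.4).
Solve a·Δx + b·Δy = Δh: det = (-105)·160 − 5·5 = -16825.
∂h/∂x = [(+1.4)·160 − (-0.4)·5] / -16825 = -0.01343
∂h/∂y = [(-105)·(-0.4) − 5·(+1.4)] / -16825 = -0.002080
h(557416, 3782144) = 447.0 + (-0.01343)·(-245) + (-0.002080)·(155) = 447.0 +3.291 -0.322 = 449.968 m.

450.0 m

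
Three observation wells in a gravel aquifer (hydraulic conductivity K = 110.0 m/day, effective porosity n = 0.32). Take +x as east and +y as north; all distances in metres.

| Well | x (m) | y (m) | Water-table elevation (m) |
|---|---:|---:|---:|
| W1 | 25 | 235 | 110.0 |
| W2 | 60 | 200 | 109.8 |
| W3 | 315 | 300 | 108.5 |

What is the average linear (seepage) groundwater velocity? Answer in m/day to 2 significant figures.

1.8 m/day

Taking W1 as reference: W2−W1 = (35, -35, -0.2); W3−W1 = (290, 65, -1.5).
Determinant of the coordinate differences = 35·65 − 290·(-35) = 12425.
∂h/∂x = [(-0.2)·65 − (-1.5)·(-35)] / 12425 = -0.005272
∂h/∂y = [35·(-1.5) − 290·(-0.2)] / 12425 = +0.0004427
|∇h| = √(-0.005272² + 0.0004427²) = 0.005291
Seepage velocity v = K·i/n = 110.0 × 0.005291 / 0.32 = 1.819 m/day.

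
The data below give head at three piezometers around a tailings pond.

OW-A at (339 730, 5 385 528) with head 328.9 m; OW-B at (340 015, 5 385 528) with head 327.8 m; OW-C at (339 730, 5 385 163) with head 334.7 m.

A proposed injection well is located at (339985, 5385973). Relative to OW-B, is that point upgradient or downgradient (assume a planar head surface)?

∂h/∂x = (327.8 − 328.9) / (340015 − 339730) = -0.003860
∂h/∂y = (334.7 − 328.9) / (5385163 − 5385528) = -0.01589
Head at (339985, 5385973) = 328.9 + (-0.003860)·(255) + (-0.01589)·(445) = 320.84 m.
That is lower than the 327.8 m at OW-B, so the point is downgradient.

downgradient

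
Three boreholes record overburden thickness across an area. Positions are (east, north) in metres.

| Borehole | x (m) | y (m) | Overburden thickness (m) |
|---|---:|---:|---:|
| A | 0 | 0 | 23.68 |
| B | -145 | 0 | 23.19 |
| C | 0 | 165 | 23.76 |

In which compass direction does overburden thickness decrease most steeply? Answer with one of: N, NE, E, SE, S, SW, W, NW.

W

∂d/∂x = (23.19 − 23.68) / (-145 − 0) = +0.003379
∂d/∂y = (23.76 − 23.68) / (165 − 0) = +0.0004848
Steepest decrease is along −∇f = (-0.003379 E, -0.0004848 N) → west.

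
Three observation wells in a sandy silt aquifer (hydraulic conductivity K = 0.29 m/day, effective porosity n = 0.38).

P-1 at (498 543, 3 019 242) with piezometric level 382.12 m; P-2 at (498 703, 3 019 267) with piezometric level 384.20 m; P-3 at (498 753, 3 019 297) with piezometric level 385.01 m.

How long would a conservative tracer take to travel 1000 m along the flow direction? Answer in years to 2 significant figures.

260 years

With h = a·x + b·y + c and P-1 as origin, the differences give:
  160·a + 25·b = +2.08
  210·a + 55·b = +2.89
Eliminate b (×55 and ×25, subtract): 3550·a = 42.150 → a = ∂h/∂x = +0.01187
Back-substitute: b = ∂h/∂y = +0.007211.
|∇h| = √(0.01187² + 0.007211²) = 0.01389
Seepage velocity v = K·i/n = 0.29 × 0.01389 / 0.38 = 0.0106 m/day.
t = 1000 / 0.0106 = 9.434e+04 days = 258 years.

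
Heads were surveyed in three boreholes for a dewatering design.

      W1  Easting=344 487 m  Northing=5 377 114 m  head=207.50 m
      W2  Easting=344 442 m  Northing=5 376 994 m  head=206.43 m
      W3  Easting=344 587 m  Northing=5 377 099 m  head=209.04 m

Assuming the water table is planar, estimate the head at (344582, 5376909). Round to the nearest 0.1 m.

Taking W1 as reference: W2−W1 = (-45, -120, -1.07); W3−W1 = (100, -15, +1.54).
Determinant of the coordinate differences = (-45)·(-15) − 100·(-120) = 12675.
∂h/∂x = [(-1.07)·(-15) − (+1.54)·(-120)] / 12675 = +0.01585
∂h/∂y = [(-45)·(+1.54) − 100·(-1.07)] / 12675 = +0.002974
h(344582, 5376909) = 207.50 + (+0.01585)·(95) + (+0.002974)·(-205) = 207.50 +1.505 -0.610 = 208.396 m.

208.4 m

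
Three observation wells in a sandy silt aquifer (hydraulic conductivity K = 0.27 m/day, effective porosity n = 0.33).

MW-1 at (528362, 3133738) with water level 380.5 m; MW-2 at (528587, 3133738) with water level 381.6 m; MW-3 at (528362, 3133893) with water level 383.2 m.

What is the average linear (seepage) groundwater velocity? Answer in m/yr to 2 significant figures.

∂h/∂x = (381.6 − 380.5) / (528587 − 528362) = +0.004889
∂h/∂y = (383.2 − 380.5) / (3133893 − 3133738) = +0.01742
|∇h| = √(0.004889² + 0.01742²) = 0.01809
Seepage velocity v = K·i/n = 0.27 × 0.01809 / 0.33 = 0.0148 m/day = 5.406 m/yr.

5.4 m/yr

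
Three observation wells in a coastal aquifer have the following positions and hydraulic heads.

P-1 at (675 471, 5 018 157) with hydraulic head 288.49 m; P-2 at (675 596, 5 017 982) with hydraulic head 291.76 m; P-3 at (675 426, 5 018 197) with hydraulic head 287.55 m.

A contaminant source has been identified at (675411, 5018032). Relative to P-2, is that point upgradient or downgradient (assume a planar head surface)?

Differences from P-1: to P-2 (Δx, Δy, Δh) = (125, -175, +3.27); to P-3 = (-45, 40, -0.94).
Solve a·Δx + b·Δy = Δh: det = 125·40 − (-45)·(-175) = -2875.
∂h/∂x = [(+3.27)·40 − (-0.94)·(-175)] / -2875 = +0.01172
∂h/∂y = [125·(-0.94) − (-45)·(+3.27)] / -2875 = -0.01031
Head at (675411, 5018032) = 288.49 + (+0.01172)·(-60) + (-0.01031)·(-125) = 289.08 m.
That is lower than the 291.76 m at P-2, so the point is downgradient.

downgradient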